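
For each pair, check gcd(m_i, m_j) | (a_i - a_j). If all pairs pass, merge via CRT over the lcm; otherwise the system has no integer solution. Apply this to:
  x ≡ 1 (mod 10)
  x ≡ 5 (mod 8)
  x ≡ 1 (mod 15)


Moduli 10, 8, 15 are not pairwise coprime, so CRT works modulo lcm(m_i) when all pairwise compatibility conditions hold.
Pairwise compatibility: gcd(m_i, m_j) must divide a_i - a_j for every pair.
Merge one congruence at a time:
  Start: x ≡ 1 (mod 10).
  Combine with x ≡ 5 (mod 8): gcd(10, 8) = 2; 5 - 1 = 4, which IS divisible by 2, so compatible.
    Write x = 1 + 10·t and substitute into x ≡ 5 (mod 8): 10·t ≡ 5 − 1 = 4 (mod 8).
    Divide the congruence (and modulus) by g = 2: 5·t ≡ 2 (mod 4).
    Reduce coefficients mod 4: 1·t ≡ 2 (mod 4).
    So t ≡ 2 (mod 4).
    Then x = 1 + 10·2 = 21, valid modulo lcm(10, 8) = 40: x ≡ 21 (mod 40).
  Combine with x ≡ 1 (mod 15): gcd(40, 15) = 5; 1 - 21 = -20, which IS divisible by 5, so compatible.
    Write x = 21 + 40·t and substitute into x ≡ 1 (mod 15): 40·t ≡ 1 − 21 = -20 (mod 15).
    Divide the congruence (and modulus) by g = 5: 8·t ≡ -4 (mod 3).
    Reduce coefficients mod 3: 2·t ≡ 2 (mod 3).
    The inverse of 2 mod 3 is 2 (since 2·2 = 4 = 1·3 + 1), so t ≡ 2·2 = 4 ≡ 1 (mod 3).
    Then x = 21 + 40·1 = 61, valid modulo lcm(40, 15) = 120: x ≡ 61 (mod 120).
Verify: 61 mod 10 = 1, 61 mod 8 = 5, 61 mod 15 = 1.

x ≡ 61 (mod 120).


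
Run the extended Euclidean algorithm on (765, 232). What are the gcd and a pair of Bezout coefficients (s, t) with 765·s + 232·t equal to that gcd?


Euclidean algorithm on (765, 232) — divide until remainder is 0:
  765 = 3 · 232 + 69
  232 = 3 · 69 + 25
  69 = 2 · 25 + 19
  25 = 1 · 19 + 6
  19 = 3 · 6 + 1
  6 = 6 · 1 + 0
gcd(765, 232) = 1.
Track Bezout coefficients alongside the remainders: start with r₀ = 765 = a·1 + b·0 (s = 1, t = 0) and r₁ = 232 = a·0 + b·1 (s = 0, t = 1); each new remainder r_{k+1} = r_{k-1} − q_k·r_k inherits s_{k+1} = s_{k-1} − q_k·s_k, t_{k+1} = t_{k-1} − q_k·t_k, so r_k = a·s_k + b·t_k at every step:
  q = 3: r = 69, s = 1 − 3·0 = 1, t = 0 − 3·1 = -3  (check: 765·1 + 232·(-3) = 69)
  q = 3: r = 25, s = 0 − 3·1 = -3, t = 1 − 3·(-3) = 10  (check: 765·(-3) + 232·10 = 25)
  q = 2: r = 19, s = 1 − 2·(-3) = 7, t = -3 − 2·10 = -23  (check: 765·7 + 232·(-23) = 19)
  q = 1: r = 6, s = -3 − 1·7 = -10, t = 10 − 1·(-23) = 33  (check: 765·(-10) + 232·33 = 6)
  q = 3: r = 1, s = 7 − 3·(-10) = 37, t = -23 − 3·33 = -122  (check: 765·37 + 232·(-122) = 1)
The row with r = 1 (the gcd) gives the Bezout coefficients s = 37, t = -122.
Result: 765 · (37) + 232 · (-122) = 1.

gcd(765, 232) = 1; s = 37, t = -122 (check: 765·37 + 232·(-122) = 1).


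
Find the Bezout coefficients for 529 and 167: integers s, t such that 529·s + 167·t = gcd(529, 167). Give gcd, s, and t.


Euclidean algorithm on (529, 167) — divide until remainder is 0:
  529 = 3 · 167 + 28
  167 = 5 · 28 + 27
  28 = 1 · 27 + 1
  27 = 27 · 1 + 0
gcd(529, 167) = 1.
Track Bezout coefficients alongside the remainders: start with r₀ = 529 = a·1 + b·0 (s = 1, t = 0) and r₁ = 167 = a·0 + b·1 (s = 0, t = 1); each new remainder r_{k+1} = r_{k-1} − q_k·r_k inherits s_{k+1} = s_{k-1} − q_k·s_k, t_{k+1} = t_{k-1} − q_k·t_k, so r_k = a·s_k + b·t_k at every step:
  q = 3: r = 28, s = 1 − 3·0 = 1, t = 0 − 3·1 = -3  (check: 529·1 + 167·(-3) = 28)
  q = 5: r = 27, s = 0 − 5·1 = -5, t = 1 − 5·(-3) = 16  (check: 529·(-5) + 167·16 = 27)
  q = 1: r = 1, s = 1 − 1·(-5) = 6, t = -3 − 1·16 = -19  (check: 529·6 + 167·(-19) = 1)
The row with r = 1 (the gcd) gives the Bezout coefficients s = 6, t = -19.
Result: 529 · (6) + 167 · (-19) = 1.

gcd(529, 167) = 1; s = 6, t = -19 (check: 529·6 + 167·(-19) = 1).


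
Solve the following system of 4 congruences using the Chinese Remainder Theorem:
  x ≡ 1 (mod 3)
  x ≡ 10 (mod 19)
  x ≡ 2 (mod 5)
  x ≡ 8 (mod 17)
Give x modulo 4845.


Product of moduli M = 3 · 19 · 5 · 17 = 4845.
Merge one congruence at a time:
  Start: x ≡ 1 (mod 3).
  Combine with x ≡ 10 (mod 19); new modulus lcm = 57.
    Write x = 1 + 3·t and substitute into x ≡ 10 (mod 19): 3·t ≡ 10 − 1 = 9 (mod 19).
    The inverse of 3 mod 19 is 13 (since 3·13 = 39 = 2·19 + 1), so t ≡ 13·9 = 117 ≡ 3 (mod 19).
    Then x = 1 + 3·3 = 10, valid modulo lcm(3, 19) = 57: x ≡ 10 (mod 57).
  Combine with x ≡ 2 (mod 5); new modulus lcm = 285.
    Write x = 10 + 57·t and substitute into x ≡ 2 (mod 5): 57·t ≡ 2 − 10 = -8 (mod 5).
    Reduce coefficients mod 5: 2·t ≡ 2 (mod 5).
    The inverse of 2 mod 5 is 3 (since 2·3 = 6 = 1·5 + 1), so t ≡ 3·2 = 6 ≡ 1 (mod 5).
    Then x = 10 + 57·1 = 67, valid modulo lcm(57, 5) = 285: x ≡ 67 (mod 285).
  Combine with x ≡ 8 (mod 17); new modulus lcm = 4845.
    Write x = 67 + 285·t and substitute into x ≡ 8 (mod 17): 285·t ≡ 8 − 67 = -59 (mod 17).
    Reduce coefficients mod 17: 13·t ≡ 9 (mod 17).
    The inverse of 13 mod 17 is 4 (since 13·4 = 52 = 3·17 + 1), so t ≡ 4·9 = 36 ≡ 2 (mod 17).
    Then x = 67 + 285·2 = 637, valid modulo lcm(285, 17) = 4845: x ≡ 637 (mod 4845).
Verify against each original: 637 mod 3 = 1, 637 mod 19 = 10, 637 mod 5 = 2, 637 mod 17 = 8.

x ≡ 637 (mod 4845).


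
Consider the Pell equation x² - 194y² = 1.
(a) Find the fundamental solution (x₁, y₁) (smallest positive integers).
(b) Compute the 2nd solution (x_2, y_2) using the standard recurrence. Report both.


Step 1: Find the fundamental solution (x₁, y₁) of x² - 194y² = 1.
  Expand √194 as a continued fraction. a₀ = ⌊√194⌋ = 13; iterate m_{k+1} = d_k·a_k − m_k, d_{k+1} = (194 − m_{k+1}²)/d_k, a_{k+1} = ⌊(a₀ + m_{k+1})/d_{k+1}⌋ (starting m₀ = 0, d₀ = 1), with convergents p_k = a_k·p_{k-1} + p_{k-2}, q_k = a_k·q_{k-1} + q_{k-2} (p₋₁ = 1, q₋₁ = 0):
  k = 0: a₀ = 13; p₀/q₀ = 13/1; p₀² − 194·q₀² = 169 − 194 = -25.
  k = 1: m = 13, d = 25, a = ⌊(13 + 13)/25⌋ = 1; p/q = (1·13 + 1)/(1·1 + 0) = 14/1; p² − 194·q² = 196 − 194 = 2.
  k = 2: m = 12, d = 2, a = ⌊(13 + 12)/2⌋ = 12; p/q = (12·14 + 13)/(12·1 + 1) = 181/13; p² − 194·q² = 32761 − 32786 = -25.
  k = 3: m = 12, d = 25, a = ⌊(13 + 12)/25⌋ = 1; p/q = (1·181 + 14)/(1·13 + 1) = 195/14; p² − 194·q² = 38025 − 38024 = 1.
  The first convergent with p² − 194·q² = 1 gives the fundamental solution (x₁, y₁) = (195, 14).
Step 2: Apply the recurrence (x_{n+1}, y_{n+1}) = (x₁x_n + 194y₁y_n, x₁y_n + y₁x_n) repeatedly.
  From (x_1, y_1) = (195, 14): x_2 = 195·195 + 194·14·14 = 76049; y_2 = 195·14 + 14·195 = 5460.
Step 3: Verify x_2² - 194·y_2² = 5783450401 - 5783450400 = 1 (should be 1). ✓

(x_1, y_1) = (195, 14); (x_2, y_2) = (76049, 5460).


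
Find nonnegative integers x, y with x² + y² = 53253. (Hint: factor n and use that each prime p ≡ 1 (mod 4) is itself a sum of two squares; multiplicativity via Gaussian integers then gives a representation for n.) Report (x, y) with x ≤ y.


Step 1: Factor n = 53253 = 3^2 · 61 · 97.
Step 2: Check the mod-4 condition on each prime factor: 3 ≡ 3 (mod 4), exponent 2 (must be even); 61 ≡ 1 (mod 4), exponent 1; 97 ≡ 1 (mod 4), exponent 1.
All primes ≡ 3 (mod 4) appear to even exponent (or don't appear), so by the two-squares theorem n IS expressible as a sum of two squares.
Step 3: Build a representation. Group n = k² · m with k = 3 and m = 61 · 97 = 5917 (a product of primes ≡ 1 (mod 4)); a representation of m scales to one of n via (k·x)² + (k·y)² = k²(x² + y²). Each prime p ≡ 1 (mod 4) is itself a sum of two squares; find a² by testing p − a² for a perfect square:
  61: 61 − 1² = 60, 61 − 2² = 57, 61 − 3² = 52, 61 − 4² = 45, 61 − 5² = 36 = 6² ⇒ 61 = 5² + 6².
  97: 97 − 1² = 96, 97 − 2² = 93, 97 − 3² = 88, 97 − 4² = 81 = 9² ⇒ 97 = 4² + 9².
  Combine using the Brahmagupta–Fibonacci identity (a² + b²)(c² + d²) = (ac − bd)² + (ad + bc)² = (ac + bd)² + (ad − bc)²:
  61 · 97 = 5917: from (5² + 6²)(4² + 9²), take (5·4 − 6·9, 5·9 + 6·4) = (20 − 54, 45 + 24) = (-34, 69); dropping signs (only squares matter) gives (34, 69); check 34² + 69² = 1156 + 4761 = 5917 ✓.
  Scale by k = 3: (3·34, 3·69) = (102, 207).
Step 4: Order so x ≤ y and verify: 102² + 207² = 10404 + 42849 = 53253 = n. ✓

n = 53253 = 102² + 207² (one valid representation with x ≤ y).


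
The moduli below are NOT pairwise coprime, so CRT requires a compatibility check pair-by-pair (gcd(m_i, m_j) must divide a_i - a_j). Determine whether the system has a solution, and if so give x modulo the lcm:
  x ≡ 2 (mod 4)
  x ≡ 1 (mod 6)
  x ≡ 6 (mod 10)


Moduli 4, 6, 10 are not pairwise coprime, so CRT works modulo lcm(m_i) when all pairwise compatibility conditions hold.
Pairwise compatibility: gcd(m_i, m_j) must divide a_i - a_j for every pair.
Merge one congruence at a time:
  Start: x ≡ 2 (mod 4).
  Combine with x ≡ 1 (mod 6): gcd(4, 6) = 2, and 1 - 2 = -1 is NOT divisible by 2.
    ⇒ system is inconsistent (no integer solution).

No solution (the system is inconsistent).


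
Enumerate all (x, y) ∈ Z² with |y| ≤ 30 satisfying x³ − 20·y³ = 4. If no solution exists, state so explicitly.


The equation is x³ - 20y³ = 4. For fixed y, x³ = 20·y³ + 4, so a solution requires the RHS to be a perfect cube.
Strategy: iterate y from -30 to 30, compute RHS = 20·y³ + 4, and check whether it is a (positive or negative) perfect cube.
Check small values of y:
  y = 0: RHS = 4 is not a perfect cube.
  y = 1: RHS = 24 is not a perfect cube.
  y = -1: RHS = -16 is not a perfect cube.
  y = 2: RHS = 164 is not a perfect cube.
  y = -2: RHS = -156 is not a perfect cube.
  y = 3: RHS = 544 is not a perfect cube.
  y = -3: RHS = -536 is not a perfect cube.
Continuing the search up to |y| = 30 finds no solutions either.
No (x, y) in the scanned range satisfies the equation.

No integer solutions with |y| ≤ 30.


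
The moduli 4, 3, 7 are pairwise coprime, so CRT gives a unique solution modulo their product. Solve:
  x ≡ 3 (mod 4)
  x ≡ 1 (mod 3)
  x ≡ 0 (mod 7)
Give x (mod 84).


Moduli 4, 3, 7 are pairwise coprime; by CRT there is a unique solution modulo M = 4 · 3 · 7 = 84.
Solve pairwise, accumulating the modulus:
  Start with x ≡ 3 (mod 4).
  Combine with x ≡ 1 (mod 3): since gcd(4, 3) = 1, we get a unique residue mod 12.
    Write x = 3 + 4·t and substitute into x ≡ 1 (mod 3): 4·t ≡ 1 − 3 = -2 (mod 3).
    Reduce coefficients mod 3: 1·t ≡ 1 (mod 3).
    So t ≡ 1 (mod 3).
    Then x = 3 + 4·1 = 7, valid modulo lcm(4, 3) = 12: x ≡ 7 (mod 12).
  Combine with x ≡ 0 (mod 7): since gcd(12, 7) = 1, we get a unique residue mod 84.
    Write x = 7 + 12·t and substitute into x ≡ 0 (mod 7): 12·t ≡ 0 − 7 = -7 (mod 7).
    Reduce coefficients mod 7: 5·t ≡ 0 (mod 7).
    The inverse of 5 mod 7 is 3 (since 5·3 = 15 = 2·7 + 1), so t ≡ 3·0 = 0 ≡ 0 (mod 7).
    Then x = 7 + 12·0 = 7, valid modulo lcm(12, 7) = 84: x ≡ 7 (mod 84).
Verify: 7 mod 4 = 3 ✓, 7 mod 3 = 1 ✓, 7 mod 7 = 0 ✓.

x ≡ 7 (mod 84).


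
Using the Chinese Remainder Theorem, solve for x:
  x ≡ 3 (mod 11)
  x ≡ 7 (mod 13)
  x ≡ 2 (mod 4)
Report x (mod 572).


Moduli 11, 13, 4 are pairwise coprime; by CRT there is a unique solution modulo M = 11 · 13 · 4 = 572.
Solve pairwise, accumulating the modulus:
  Start with x ≡ 3 (mod 11).
  Combine with x ≡ 7 (mod 13): since gcd(11, 13) = 1, we get a unique residue mod 143.
    Write x = 3 + 11·t and substitute into x ≡ 7 (mod 13): 11·t ≡ 7 − 3 = 4 (mod 13).
    The inverse of 11 mod 13 is 6 (since 11·6 = 66 = 5·13 + 1), so t ≡ 6·4 = 24 ≡ 11 (mod 13).
    Then x = 3 + 11·11 = 124, valid modulo lcm(11, 13) = 143: x ≡ 124 (mod 143).
  Combine with x ≡ 2 (mod 4): since gcd(143, 4) = 1, we get a unique residue mod 572.
    Write x = 124 + 143·t and substitute into x ≡ 2 (mod 4): 143·t ≡ 2 − 124 = -122 (mod 4).
    Reduce coefficients mod 4: 3·t ≡ 2 (mod 4).
    The inverse of 3 mod 4 is 3 (since 3·3 = 9 = 2·4 + 1), so t ≡ 3·2 = 6 ≡ 2 (mod 4).
    Then x = 124 + 143·2 = 410, valid modulo lcm(143, 4) = 572: x ≡ 410 (mod 572).
Verify: 410 mod 11 = 3 ✓, 410 mod 13 = 7 ✓, 410 mod 4 = 2 ✓.

x ≡ 410 (mod 572).


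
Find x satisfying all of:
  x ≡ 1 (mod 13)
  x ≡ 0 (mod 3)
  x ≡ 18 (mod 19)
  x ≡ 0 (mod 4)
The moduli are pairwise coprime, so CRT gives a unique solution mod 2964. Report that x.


Product of moduli M = 13 · 3 · 19 · 4 = 2964.
Merge one congruence at a time:
  Start: x ≡ 1 (mod 13).
  Combine with x ≡ 0 (mod 3); new modulus lcm = 39.
    Write x = 1 + 13·t and substitute into x ≡ 0 (mod 3): 13·t ≡ 0 − 1 = -1 (mod 3).
    Reduce coefficients mod 3: 1·t ≡ 2 (mod 3).
    So t ≡ 2 (mod 3).
    Then x = 1 + 13·2 = 27, valid modulo lcm(13, 3) = 39: x ≡ 27 (mod 39).
  Combine with x ≡ 18 (mod 19); new modulus lcm = 741.
    Write x = 27 + 39·t and substitute into x ≡ 18 (mod 19): 39·t ≡ 18 − 27 = -9 (mod 19).
    Reduce coefficients mod 19: 1·t ≡ 10 (mod 19).
    So t ≡ 10 (mod 19).
    Then x = 27 + 39·10 = 417, valid modulo lcm(39, 19) = 741: x ≡ 417 (mod 741).
  Combine with x ≡ 0 (mod 4); new modulus lcm = 2964.
    Write x = 417 + 741·t and substitute into x ≡ 0 (mod 4): 741·t ≡ 0 − 417 = -417 (mod 4).
    Reduce coefficients mod 4: 1·t ≡ 3 (mod 4).
    So t ≡ 3 (mod 4).
    Then x = 417 + 741·3 = 2640, valid modulo lcm(741, 4) = 2964: x ≡ 2640 (mod 2964).
Verify against each original: 2640 mod 13 = 1, 2640 mod 3 = 0, 2640 mod 19 = 18, 2640 mod 4 = 0.

x ≡ 2640 (mod 2964).


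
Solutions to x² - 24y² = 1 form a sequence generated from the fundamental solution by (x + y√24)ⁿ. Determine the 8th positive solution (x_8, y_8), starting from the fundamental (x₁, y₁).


Step 1: Find the fundamental solution (x₁, y₁) of x² - 24y² = 1.
  Expand √24 as a continued fraction. a₀ = ⌊√24⌋ = 4; iterate m_{k+1} = d_k·a_k − m_k, d_{k+1} = (24 − m_{k+1}²)/d_k, a_{k+1} = ⌊(a₀ + m_{k+1})/d_{k+1}⌋ (starting m₀ = 0, d₀ = 1), with convergents p_k = a_k·p_{k-1} + p_{k-2}, q_k = a_k·q_{k-1} + q_{k-2} (p₋₁ = 1, q₋₁ = 0):
  k = 0: a₀ = 4; p₀/q₀ = 4/1; p₀² − 24·q₀² = 16 − 24 = -8.
  k = 1: m = 4, d = 8, a = ⌊(4 + 4)/8⌋ = 1; p/q = (1·4 + 1)/(1·1 + 0) = 5/1; p² − 24·q² = 25 − 24 = 1.
  The first convergent with p² − 24·q² = 1 gives the fundamental solution (x₁, y₁) = (5, 1).
Step 2: Apply the recurrence (x_{n+1}, y_{n+1}) = (x₁x_n + 24y₁y_n, x₁y_n + y₁x_n) repeatedly.
  From (x_1, y_1) = (5, 1): x_2 = 5·5 + 24·1·1 = 49; y_2 = 5·1 + 1·5 = 10.
  From (x_2, y_2) = (49, 10): x_3 = 5·49 + 24·1·10 = 485; y_3 = 5·10 + 1·49 = 99.
  From (x_3, y_3) = (485, 99): x_4 = 5·485 + 24·1·99 = 4801; y_4 = 5·99 + 1·485 = 980.
  From (x_4, y_4) = (4801, 980): x_5 = 5·4801 + 24·1·980 = 47525; y_5 = 5·980 + 1·4801 = 9701.
  From (x_5, y_5) = (47525, 9701): x_6 = 5·47525 + 24·1·9701 = 470449; y_6 = 5·9701 + 1·47525 = 96030.
  From (x_6, y_6) = (470449, 96030): x_7 = 5·470449 + 24·1·96030 = 4656965; y_7 = 5·96030 + 1·470449 = 950599.
  From (x_7, y_7) = (4656965, 950599): x_8 = 5·4656965 + 24·1·950599 = 46099201; y_8 = 5·950599 + 1·4656965 = 9409960.
Step 3: Verify x_8² - 24·y_8² = 2125136332838401 - 2125136332838400 = 1 (should be 1). ✓

(x_1, y_1) = (5, 1); (x_8, y_8) = (46099201, 9409960).


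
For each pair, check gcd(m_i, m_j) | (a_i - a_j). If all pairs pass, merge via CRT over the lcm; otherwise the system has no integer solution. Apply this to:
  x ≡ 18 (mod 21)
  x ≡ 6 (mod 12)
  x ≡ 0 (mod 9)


Moduli 21, 12, 9 are not pairwise coprime, so CRT works modulo lcm(m_i) when all pairwise compatibility conditions hold.
Pairwise compatibility: gcd(m_i, m_j) must divide a_i - a_j for every pair.
Merge one congruence at a time:
  Start: x ≡ 18 (mod 21).
  Combine with x ≡ 6 (mod 12): gcd(21, 12) = 3; 6 - 18 = -12, which IS divisible by 3, so compatible.
    Write x = 18 + 21·t and substitute into x ≡ 6 (mod 12): 21·t ≡ 6 − 18 = -12 (mod 12).
    Divide the congruence (and modulus) by g = 3: 7·t ≡ -4 (mod 4).
    Reduce coefficients mod 4: 3·t ≡ 0 (mod 4).
    The inverse of 3 mod 4 is 3 (since 3·3 = 9 = 2·4 + 1), so t ≡ 3·0 = 0 ≡ 0 (mod 4).
    Then x = 18 + 21·0 = 18, valid modulo lcm(21, 12) = 84: x ≡ 18 (mod 84).
  Combine with x ≡ 0 (mod 9): gcd(84, 9) = 3; 0 - 18 = -18, which IS divisible by 3, so compatible.
    Write x = 18 + 84·t and substitute into x ≡ 0 (mod 9): 84·t ≡ 0 − 18 = -18 (mod 9).
    Divide the congruence (and modulus) by g = 3: 28·t ≡ -6 (mod 3).
    Reduce coefficients mod 3: 1·t ≡ 0 (mod 3).
    So t ≡ 0 (mod 3).
    Then x = 18 + 84·0 = 18, valid modulo lcm(84, 9) = 252: x ≡ 18 (mod 252).
Verify: 18 mod 21 = 18, 18 mod 12 = 6, 18 mod 9 = 0.

x ≡ 18 (mod 252).


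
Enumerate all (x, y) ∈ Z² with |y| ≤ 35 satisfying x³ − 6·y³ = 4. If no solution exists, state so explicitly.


The equation is x³ - 6y³ = 4. For fixed y, x³ = 6·y³ + 4, so a solution requires the RHS to be a perfect cube.
Strategy: iterate y from -35 to 35, compute RHS = 6·y³ + 4, and check whether it is a (positive or negative) perfect cube.
Check small values of y:
  y = 0: RHS = 4 is not a perfect cube.
  y = 1: RHS = 10 is not a perfect cube.
  y = -1: RHS = -2 is not a perfect cube.
  y = 2: RHS = 52 is not a perfect cube.
  y = -2: RHS = -44 is not a perfect cube.
  y = 3: RHS = 166 is not a perfect cube.
  y = -3: RHS = -158 is not a perfect cube.
Continuing the search up to |y| = 35 finds no solutions either.
No (x, y) in the scanned range satisfies the equation.

No integer solutions with |y| ≤ 35.


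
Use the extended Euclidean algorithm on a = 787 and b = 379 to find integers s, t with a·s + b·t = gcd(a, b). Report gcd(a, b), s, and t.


Euclidean algorithm on (787, 379) — divide until remainder is 0:
  787 = 2 · 379 + 29
  379 = 13 · 29 + 2
  29 = 14 · 2 + 1
  2 = 2 · 1 + 0
gcd(787, 379) = 1.
Track Bezout coefficients alongside the remainders: start with r₀ = 787 = a·1 + b·0 (s = 1, t = 0) and r₁ = 379 = a·0 + b·1 (s = 0, t = 1); each new remainder r_{k+1} = r_{k-1} − q_k·r_k inherits s_{k+1} = s_{k-1} − q_k·s_k, t_{k+1} = t_{k-1} − q_k·t_k, so r_k = a·s_k + b·t_k at every step:
  q = 2: r = 29, s = 1 − 2·0 = 1, t = 0 − 2·1 = -2  (check: 787·1 + 379·(-2) = 29)
  q = 13: r = 2, s = 0 − 13·1 = -13, t = 1 − 13·(-2) = 27  (check: 787·(-13) + 379·27 = 2)
  q = 14: r = 1, s = 1 − 14·(-13) = 183, t = -2 − 14·27 = -380  (check: 787·183 + 379·(-380) = 1)
The row with r = 1 (the gcd) gives the Bezout coefficients s = 183, t = -380.
Result: 787 · (183) + 379 · (-380) = 1.

gcd(787, 379) = 1; s = 183, t = -380 (check: 787·183 + 379·(-380) = 1).


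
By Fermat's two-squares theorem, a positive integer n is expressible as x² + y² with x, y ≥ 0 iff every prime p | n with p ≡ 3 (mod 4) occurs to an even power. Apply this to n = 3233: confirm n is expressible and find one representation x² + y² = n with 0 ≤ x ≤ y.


Step 1: Factor n = 3233 = 53 · 61.
Step 2: Check the mod-4 condition on each prime factor: 53 ≡ 1 (mod 4), exponent 1; 61 ≡ 1 (mod 4), exponent 1.
All primes ≡ 3 (mod 4) appear to even exponent (or don't appear), so by the two-squares theorem n IS expressible as a sum of two squares.
Step 3: Build a representation. Here n = 53 · 61 is a product of primes ≡ 1 (mod 4). Each prime p ≡ 1 (mod 4) is itself a sum of two squares; find a² by testing p − a² for a perfect square:
  53: 53 − 1² = 52, 53 − 2² = 49 = 7² ⇒ 53 = 2² + 7².
  61: 61 − 1² = 60, 61 − 2² = 57, 61 − 3² = 52, 61 − 4² = 45, 61 − 5² = 36 = 6² ⇒ 61 = 5² + 6².
  Combine using the Brahmagupta–Fibonacci identity (a² + b²)(c² + d²) = (ac − bd)² + (ad + bc)² = (ac + bd)² + (ad − bc)²:
  53 · 61 = 3233: from (2² + 7²)(5² + 6²), take (2·5 − 7·6, 2·6 + 7·5) = (10 − 42, 12 + 35) = (-32, 47); dropping signs (only squares matter) gives (32, 47); check 32² + 47² = 1024 + 2209 = 3233 ✓.
Step 4: Order so x ≤ y and verify: 32² + 47² = 1024 + 2209 = 3233 = n. ✓

n = 3233 = 32² + 47² (one valid representation with x ≤ y).


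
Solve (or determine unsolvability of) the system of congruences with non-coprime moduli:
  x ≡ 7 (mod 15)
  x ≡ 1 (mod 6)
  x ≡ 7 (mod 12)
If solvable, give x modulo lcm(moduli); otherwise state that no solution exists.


Moduli 15, 6, 12 are not pairwise coprime, so CRT works modulo lcm(m_i) when all pairwise compatibility conditions hold.
Pairwise compatibility: gcd(m_i, m_j) must divide a_i - a_j for every pair.
Merge one congruence at a time:
  Start: x ≡ 7 (mod 15).
  Combine with x ≡ 1 (mod 6): gcd(15, 6) = 3; 1 - 7 = -6, which IS divisible by 3, so compatible.
    Write x = 7 + 15·t and substitute into x ≡ 1 (mod 6): 15·t ≡ 1 − 7 = -6 (mod 6).
    Divide the congruence (and modulus) by g = 3: 5·t ≡ -2 (mod 2).
    Reduce coefficients mod 2: 1·t ≡ 0 (mod 2).
    So t ≡ 0 (mod 2).
    Then x = 7 + 15·0 = 7, valid modulo lcm(15, 6) = 30: x ≡ 7 (mod 30).
  Combine with x ≡ 7 (mod 12): gcd(30, 12) = 6; 7 - 7 = 0, which IS divisible by 6, so compatible.
    Write x = 7 + 30·t and substitute into x ≡ 7 (mod 12): 30·t ≡ 7 − 7 = 0 (mod 12).
    Divide the congruence (and modulus) by g = 6: 5·t ≡ 0 (mod 2).
    Reduce coefficients mod 2: 1·t ≡ 0 (mod 2).
    So t ≡ 0 (mod 2).
    Then x = 7 + 30·0 = 7, valid modulo lcm(30, 12) = 60: x ≡ 7 (mod 60).
Verify: 7 mod 15 = 7, 7 mod 6 = 1, 7 mod 12 = 7.

x ≡ 7 (mod 60).


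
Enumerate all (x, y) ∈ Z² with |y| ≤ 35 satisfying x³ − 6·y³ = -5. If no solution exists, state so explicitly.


The equation is x³ - 6y³ = -5. For fixed y, x³ = 6·y³ − 5, so a solution requires the RHS to be a perfect cube.
Strategy: iterate y from -35 to 35, compute RHS = 6·y³ − 5, and check whether it is a (positive or negative) perfect cube.
Check small values of y:
  y = 0: RHS = -5 is not a perfect cube.
  y = 1: RHS = 1 = (1)³ ⇒ x = 1 works.
  y = -1: RHS = -11 is not a perfect cube.
  y = 2: RHS = 43 is not a perfect cube.
  y = -2: RHS = -53 is not a perfect cube.
  y = 3: RHS = 157 is not a perfect cube.
  y = -3: RHS = -167 is not a perfect cube.
Continuing the search up to |y| = 35 finds no further solutions beyond those listed.
Collected solutions: (1, 1).

Solutions (with |y| ≤ 35): (1, 1).


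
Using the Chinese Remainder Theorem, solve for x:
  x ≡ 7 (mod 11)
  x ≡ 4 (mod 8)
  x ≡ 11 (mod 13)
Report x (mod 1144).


Moduli 11, 8, 13 are pairwise coprime; by CRT there is a unique solution modulo M = 11 · 8 · 13 = 1144.
Solve pairwise, accumulating the modulus:
  Start with x ≡ 7 (mod 11).
  Combine with x ≡ 4 (mod 8): since gcd(11, 8) = 1, we get a unique residue mod 88.
    Write x = 7 + 11·t and substitute into x ≡ 4 (mod 8): 11·t ≡ 4 − 7 = -3 (mod 8).
    Reduce coefficients mod 8: 3·t ≡ 5 (mod 8).
    The inverse of 3 mod 8 is 3 (since 3·3 = 9 = 1·8 + 1), so t ≡ 3·5 = 15 ≡ 7 (mod 8).
    Then x = 7 + 11·7 = 84, valid modulo lcm(11, 8) = 88: x ≡ 84 (mod 88).
  Combine with x ≡ 11 (mod 13): since gcd(88, 13) = 1, we get a unique residue mod 1144.
    Write x = 84 + 88·t and substitute into x ≡ 11 (mod 13): 88·t ≡ 11 − 84 = -73 (mod 13).
    Reduce coefficients mod 13: 10·t ≡ 5 (mod 13).
    The inverse of 10 mod 13 is 4 (since 10·4 = 40 = 3·13 + 1), so t ≡ 4·5 = 20 ≡ 7 (mod 13).
    Then x = 84 + 88·7 = 700, valid modulo lcm(88, 13) = 1144: x ≡ 700 (mod 1144).
Verify: 700 mod 11 = 7 ✓, 700 mod 8 = 4 ✓, 700 mod 13 = 11 ✓.

x ≡ 700 (mod 1144).


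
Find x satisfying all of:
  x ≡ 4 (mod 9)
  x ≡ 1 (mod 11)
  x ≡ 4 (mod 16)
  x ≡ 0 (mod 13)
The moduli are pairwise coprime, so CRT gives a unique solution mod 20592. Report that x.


Product of moduli M = 9 · 11 · 16 · 13 = 20592.
Merge one congruence at a time:
  Start: x ≡ 4 (mod 9).
  Combine with x ≡ 1 (mod 11); new modulus lcm = 99.
    Write x = 4 + 9·t and substitute into x ≡ 1 (mod 11): 9·t ≡ 1 − 4 = -3 (mod 11).
    Reduce coefficients mod 11: 9·t ≡ 8 (mod 11).
    The inverse of 9 mod 11 is 5 (since 9·5 = 45 = 4·11 + 1), so t ≡ 5·8 = 40 ≡ 7 (mod 11).
    Then x = 4 + 9·7 = 67, valid modulo lcm(9, 11) = 99: x ≡ 67 (mod 99).
  Combine with x ≡ 4 (mod 16); new modulus lcm = 1584.
    Write x = 67 + 99·t and substitute into x ≡ 4 (mod 16): 99·t ≡ 4 − 67 = -63 (mod 16).
    Reduce coefficients mod 16: 3·t ≡ 1 (mod 16).
    The inverse of 3 mod 16 is 11 (since 3·11 = 33 = 2·16 + 1), so t ≡ 11·1 = 11 ≡ 11 (mod 16).
    Then x = 67 + 99·11 = 1156, valid modulo lcm(99, 16) = 1584: x ≡ 1156 (mod 1584).
  Combine with x ≡ 0 (mod 13); new modulus lcm = 20592.
    Write x = 1156 + 1584·t and substitute into x ≡ 0 (mod 13): 1584·t ≡ 0 − 1156 = -1156 (mod 13).
    Reduce coefficients mod 13: 11·t ≡ 1 (mod 13).
    The inverse of 11 mod 13 is 6 (since 11·6 = 66 = 5·13 + 1), so t ≡ 6·1 = 6 ≡ 6 (mod 13).
    Then x = 1156 + 1584·6 = 10660, valid modulo lcm(1584, 13) = 20592: x ≡ 10660 (mod 20592).
Verify against each original: 10660 mod 9 = 4, 10660 mod 11 = 1, 10660 mod 16 = 4, 10660 mod 13 = 0.

x ≡ 10660 (mod 20592).


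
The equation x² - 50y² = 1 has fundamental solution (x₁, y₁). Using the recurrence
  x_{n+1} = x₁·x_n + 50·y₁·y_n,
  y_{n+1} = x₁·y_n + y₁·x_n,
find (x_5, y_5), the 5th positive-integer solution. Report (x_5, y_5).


Step 1: Find the fundamental solution (x₁, y₁) of x² - 50y² = 1.
  Expand √50 as a continued fraction. a₀ = ⌊√50⌋ = 7; iterate m_{k+1} = d_k·a_k − m_k, d_{k+1} = (50 − m_{k+1}²)/d_k, a_{k+1} = ⌊(a₀ + m_{k+1})/d_{k+1}⌋ (starting m₀ = 0, d₀ = 1), with convergents p_k = a_k·p_{k-1} + p_{k-2}, q_k = a_k·q_{k-1} + q_{k-2} (p₋₁ = 1, q₋₁ = 0):
  k = 0: a₀ = 7; p₀/q₀ = 7/1; p₀² − 50·q₀² = 49 − 50 = -1.
  k = 1: m = 7, d = 1, a = ⌊(7 + 7)/1⌋ = 14; p/q = (14·7 + 1)/(14·1 + 0) = 99/14; p² − 50·q² = 9801 − 9800 = 1.
  The first convergent with p² − 50·q² = 1 gives the fundamental solution (x₁, y₁) = (99, 14).
Step 2: Apply the recurrence (x_{n+1}, y_{n+1}) = (x₁x_n + 50y₁y_n, x₁y_n + y₁x_n) repeatedly.
  From (x_1, y_1) = (99, 14): x_2 = 99·99 + 50·14·14 = 19601; y_2 = 99·14 + 14·99 = 2772.
  From (x_2, y_2) = (19601, 2772): x_3 = 99·19601 + 50·14·2772 = 3880899; y_3 = 99·2772 + 14·19601 = 548842.
  From (x_3, y_3) = (3880899, 548842): x_4 = 99·3880899 + 50·14·548842 = 768398401; y_4 = 99·548842 + 14·3880899 = 108667944.
  From (x_4, y_4) = (768398401, 108667944): x_5 = 99·768398401 + 50·14·108667944 = 152139002499; y_5 = 99·108667944 + 14·768398401 = 21515704070.
Step 3: Verify x_5² - 50·y_5² = 23146276081390728245001 - 23146276081390728245000 = 1 (should be 1). ✓

(x_1, y_1) = (99, 14); (x_5, y_5) = (152139002499, 21515704070).


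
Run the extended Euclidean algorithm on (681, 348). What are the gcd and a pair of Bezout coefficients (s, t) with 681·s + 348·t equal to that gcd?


Euclidean algorithm on (681, 348) — divide until remainder is 0:
  681 = 1 · 348 + 333
  348 = 1 · 333 + 15
  333 = 22 · 15 + 3
  15 = 5 · 3 + 0
gcd(681, 348) = 3.
Track Bezout coefficients alongside the remainders: start with r₀ = 681 = a·1 + b·0 (s = 1, t = 0) and r₁ = 348 = a·0 + b·1 (s = 0, t = 1); each new remainder r_{k+1} = r_{k-1} − q_k·r_k inherits s_{k+1} = s_{k-1} − q_k·s_k, t_{k+1} = t_{k-1} − q_k·t_k, so r_k = a·s_k + b·t_k at every step:
  q = 1: r = 333, s = 1 − 1·0 = 1, t = 0 − 1·1 = -1  (check: 681·1 + 348·(-1) = 333)
  q = 1: r = 15, s = 0 − 1·1 = -1, t = 1 − 1·(-1) = 2  (check: 681·(-1) + 348·2 = 15)
  q = 22: r = 3, s = 1 − 22·(-1) = 23, t = -1 − 22·2 = -45  (check: 681·23 + 348·(-45) = 3)
The row with r = 3 (the gcd) gives the Bezout coefficients s = 23, t = -45.
Result: 681 · (23) + 348 · (-45) = 3.

gcd(681, 348) = 3; s = 23, t = -45 (check: 681·23 + 348·(-45) = 3).


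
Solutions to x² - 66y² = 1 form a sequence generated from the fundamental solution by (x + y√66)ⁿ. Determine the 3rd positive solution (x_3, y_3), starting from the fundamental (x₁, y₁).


Step 1: Find the fundamental solution (x₁, y₁) of x² - 66y² = 1.
  Expand √66 as a continued fraction. a₀ = ⌊√66⌋ = 8; iterate m_{k+1} = d_k·a_k − m_k, d_{k+1} = (66 − m_{k+1}²)/d_k, a_{k+1} = ⌊(a₀ + m_{k+1})/d_{k+1}⌋ (starting m₀ = 0, d₀ = 1), with convergents p_k = a_k·p_{k-1} + p_{k-2}, q_k = a_k·q_{k-1} + q_{k-2} (p₋₁ = 1, q₋₁ = 0):
  k = 0: a₀ = 8; p₀/q₀ = 8/1; p₀² − 66·q₀² = 64 − 66 = -2.
  k = 1: m = 8, d = 2, a = ⌊(8 + 8)/2⌋ = 8; p/q = (8·8 + 1)/(8·1 + 0) = 65/8; p² − 66·q² = 4225 − 4224 = 1.
  The first convergent with p² − 66·q² = 1 gives the fundamental solution (x₁, y₁) = (65, 8).
Step 2: Apply the recurrence (x_{n+1}, y_{n+1}) = (x₁x_n + 66y₁y_n, x₁y_n + y₁x_n) repeatedly.
  From (x_1, y_1) = (65, 8): x_2 = 65·65 + 66·8·8 = 8449; y_2 = 65·8 + 8·65 = 1040.
  From (x_2, y_2) = (8449, 1040): x_3 = 65·8449 + 66·8·1040 = 1098305; y_3 = 65·1040 + 8·8449 = 135192.
Step 3: Verify x_3² - 66·y_3² = 1206273873025 - 1206273873024 = 1 (should be 1). ✓

(x_1, y_1) = (65, 8); (x_3, y_3) = (1098305, 135192).


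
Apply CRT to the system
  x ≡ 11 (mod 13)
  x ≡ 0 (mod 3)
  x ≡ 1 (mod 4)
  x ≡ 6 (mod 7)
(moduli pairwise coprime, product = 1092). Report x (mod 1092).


Product of moduli M = 13 · 3 · 4 · 7 = 1092.
Merge one congruence at a time:
  Start: x ≡ 11 (mod 13).
  Combine with x ≡ 0 (mod 3); new modulus lcm = 39.
    Write x = 11 + 13·t and substitute into x ≡ 0 (mod 3): 13·t ≡ 0 − 11 = -11 (mod 3).
    Reduce coefficients mod 3: 1·t ≡ 1 (mod 3).
    So t ≡ 1 (mod 3).
    Then x = 11 + 13·1 = 24, valid modulo lcm(13, 3) = 39: x ≡ 24 (mod 39).
  Combine with x ≡ 1 (mod 4); new modulus lcm = 156.
    Write x = 24 + 39·t and substitute into x ≡ 1 (mod 4): 39·t ≡ 1 − 24 = -23 (mod 4).
    Reduce coefficients mod 4: 3·t ≡ 1 (mod 4).
    The inverse of 3 mod 4 is 3 (since 3·3 = 9 = 2·4 + 1), so t ≡ 3·1 = 3 ≡ 3 (mod 4).
    Then x = 24 + 39·3 = 141, valid modulo lcm(39, 4) = 156: x ≡ 141 (mod 156).
  Combine with x ≡ 6 (mod 7); new modulus lcm = 1092.
    Write x = 141 + 156·t and substitute into x ≡ 6 (mod 7): 156·t ≡ 6 − 141 = -135 (mod 7).
    Reduce coefficients mod 7: 2·t ≡ 5 (mod 7).
    The inverse of 2 mod 7 is 4 (since 2·4 = 8 = 1·7 + 1), so t ≡ 4·5 = 20 ≡ 6 (mod 7).
    Then x = 141 + 156·6 = 1077, valid modulo lcm(156, 7) = 1092: x ≡ 1077 (mod 1092).
Verify against each original: 1077 mod 13 = 11, 1077 mod 3 = 0, 1077 mod 4 = 1, 1077 mod 7 = 6.

x ≡ 1077 (mod 1092).


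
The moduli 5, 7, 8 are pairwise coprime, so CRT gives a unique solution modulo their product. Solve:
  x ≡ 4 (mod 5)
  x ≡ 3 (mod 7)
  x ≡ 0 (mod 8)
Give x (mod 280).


Moduli 5, 7, 8 are pairwise coprime; by CRT there is a unique solution modulo M = 5 · 7 · 8 = 280.
Solve pairwise, accumulating the modulus:
  Start with x ≡ 4 (mod 5).
  Combine with x ≡ 3 (mod 7): since gcd(5, 7) = 1, we get a unique residue mod 35.
    Write x = 4 + 5·t and substitute into x ≡ 3 (mod 7): 5·t ≡ 3 − 4 = -1 (mod 7).
    Reduce coefficients mod 7: 5·t ≡ 6 (mod 7).
    The inverse of 5 mod 7 is 3 (since 5·3 = 15 = 2·7 + 1), so t ≡ 3·6 = 18 ≡ 4 (mod 7).
    Then x = 4 + 5·4 = 24, valid modulo lcm(5, 7) = 35: x ≡ 24 (mod 35).
  Combine with x ≡ 0 (mod 8): since gcd(35, 8) = 1, we get a unique residue mod 280.
    Write x = 24 + 35·t and substitute into x ≡ 0 (mod 8): 35·t ≡ 0 − 24 = -24 (mod 8).
    Reduce coefficients mod 8: 3·t ≡ 0 (mod 8).
    The inverse of 3 mod 8 is 3 (since 3·3 = 9 = 1·8 + 1), so t ≡ 3·0 = 0 ≡ 0 (mod 8).
    Then x = 24 + 35·0 = 24, valid modulo lcm(35, 8) = 280: x ≡ 24 (mod 280).
Verify: 24 mod 5 = 4 ✓, 24 mod 7 = 3 ✓, 24 mod 8 = 0 ✓.

x ≡ 24 (mod 280).


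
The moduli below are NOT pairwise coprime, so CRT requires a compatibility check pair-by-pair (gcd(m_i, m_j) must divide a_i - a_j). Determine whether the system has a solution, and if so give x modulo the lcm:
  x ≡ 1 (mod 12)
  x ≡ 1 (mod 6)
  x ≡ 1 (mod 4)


Moduli 12, 6, 4 are not pairwise coprime, so CRT works modulo lcm(m_i) when all pairwise compatibility conditions hold.
Pairwise compatibility: gcd(m_i, m_j) must divide a_i - a_j for every pair.
Merge one congruence at a time:
  Start: x ≡ 1 (mod 12).
  Combine with x ≡ 1 (mod 6): gcd(12, 6) = 6; 1 - 1 = 0, which IS divisible by 6, so compatible.
    Write x = 1 + 12·t and substitute into x ≡ 1 (mod 6): 12·t ≡ 1 − 1 = 0 (mod 6).
    Divide the congruence (and modulus) by g = 6: 2·t ≡ 0 (mod 1).
    Modulo 1 every t works; take t = 0.
    Then x = 1 + 12·0 = 1, valid modulo lcm(12, 6) = 12: x ≡ 1 (mod 12).
  Combine with x ≡ 1 (mod 4): gcd(12, 4) = 4; 1 - 1 = 0, which IS divisible by 4, so compatible.
    Write x = 1 + 12·t and substitute into x ≡ 1 (mod 4): 12·t ≡ 1 − 1 = 0 (mod 4).
    Divide the congruence (and modulus) by g = 4: 3·t ≡ 0 (mod 1).
    Modulo 1 every t works; take t = 0.
    Then x = 1 + 12·0 = 1, valid modulo lcm(12, 4) = 12: x ≡ 1 (mod 12).
Verify: 1 mod 12 = 1, 1 mod 6 = 1, 1 mod 4 = 1.

x ≡ 1 (mod 12).


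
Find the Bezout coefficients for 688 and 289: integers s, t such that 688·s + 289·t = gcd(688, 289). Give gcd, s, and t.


Euclidean algorithm on (688, 289) — divide until remainder is 0:
  688 = 2 · 289 + 110
  289 = 2 · 110 + 69
  110 = 1 · 69 + 41
  69 = 1 · 41 + 28
  41 = 1 · 28 + 13
  28 = 2 · 13 + 2
  13 = 6 · 2 + 1
  2 = 2 · 1 + 0
gcd(688, 289) = 1.
Track Bezout coefficients alongside the remainders: start with r₀ = 688 = a·1 + b·0 (s = 1, t = 0) and r₁ = 289 = a·0 + b·1 (s = 0, t = 1); each new remainder r_{k+1} = r_{k-1} − q_k·r_k inherits s_{k+1} = s_{k-1} − q_k·s_k, t_{k+1} = t_{k-1} − q_k·t_k, so r_k = a·s_k + b·t_k at every step:
  q = 2: r = 110, s = 1 − 2·0 = 1, t = 0 − 2·1 = -2  (check: 688·1 + 289·(-2) = 110)
  q = 2: r = 69, s = 0 − 2·1 = -2, t = 1 − 2·(-2) = 5  (check: 688·(-2) + 289·5 = 69)
  q = 1: r = 41, s = 1 − 1·(-2) = 3, t = -2 − 1·5 = -7  (check: 688·3 + 289·(-7) = 41)
  q = 1: r = 28, s = -2 − 1·3 = -5, t = 5 − 1·(-7) = 12  (check: 688·(-5) + 289·12 = 28)
  q = 1: r = 13, s = 3 − 1·(-5) = 8, t = -7 − 1·12 = -19  (check: 688·8 + 289·(-19) = 13)
  q = 2: r = 2, s = -5 − 2·8 = -21, t = 12 − 2·(-19) = 50  (check: 688·(-21) + 289·50 = 2)
  q = 6: r = 1, s = 8 − 6·(-21) = 134, t = -19 − 6·50 = -319  (check: 688·134 + 289·(-319) = 1)
The row with r = 1 (the gcd) gives the Bezout coefficients s = 134, t = -319.
Result: 688 · (134) + 289 · (-319) = 1.

gcd(688, 289) = 1; s = 134, t = -319 (check: 688·134 + 289·(-319) = 1).


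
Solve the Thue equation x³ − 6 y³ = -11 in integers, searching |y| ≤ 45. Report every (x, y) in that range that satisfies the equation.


The equation is x³ - 6y³ = -11. For fixed y, x³ = 6·y³ − 11, so a solution requires the RHS to be a perfect cube.
Strategy: iterate y from -45 to 45, compute RHS = 6·y³ − 11, and check whether it is a (positive or negative) perfect cube.
Check small values of y:
  y = 0: RHS = -11 is not a perfect cube.
  y = 1: RHS = -5 is not a perfect cube.
  y = -1: RHS = -17 is not a perfect cube.
  y = 2: RHS = 37 is not a perfect cube.
  y = -2: RHS = -59 is not a perfect cube.
  y = 3: RHS = 151 is not a perfect cube.
  y = -3: RHS = -173 is not a perfect cube.
Continuing the search up to |y| = 45 finds no solutions either.
No (x, y) in the scanned range satisfies the equation.

No integer solutions with |y| ≤ 45.


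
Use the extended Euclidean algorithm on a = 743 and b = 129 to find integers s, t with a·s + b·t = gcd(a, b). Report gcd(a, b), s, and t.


Euclidean algorithm on (743, 129) — divide until remainder is 0:
  743 = 5 · 129 + 98
  129 = 1 · 98 + 31
  98 = 3 · 31 + 5
  31 = 6 · 5 + 1
  5 = 5 · 1 + 0
gcd(743, 129) = 1.
Track Bezout coefficients alongside the remainders: start with r₀ = 743 = a·1 + b·0 (s = 1, t = 0) and r₁ = 129 = a·0 + b·1 (s = 0, t = 1); each new remainder r_{k+1} = r_{k-1} − q_k·r_k inherits s_{k+1} = s_{k-1} − q_k·s_k, t_{k+1} = t_{k-1} − q_k·t_k, so r_k = a·s_k + b·t_k at every step:
  q = 5: r = 98, s = 1 − 5·0 = 1, t = 0 − 5·1 = -5  (check: 743·1 + 129·(-5) = 98)
  q = 1: r = 31, s = 0 − 1·1 = -1, t = 1 − 1·(-5) = 6  (check: 743·(-1) + 129·6 = 31)
  q = 3: r = 5, s = 1 − 3·(-1) = 4, t = -5 − 3·6 = -23  (check: 743·4 + 129·(-23) = 5)
  q = 6: r = 1, s = -1 − 6·4 = -25, t = 6 − 6·(-23) = 144  (check: 743·(-25) + 129·144 = 1)
The row with r = 1 (the gcd) gives the Bezout coefficients s = -25, t = 144.
Result: 743 · (-25) + 129 · (144) = 1.

gcd(743, 129) = 1; s = -25, t = 144 (check: 743·(-25) + 129·144 = 1).


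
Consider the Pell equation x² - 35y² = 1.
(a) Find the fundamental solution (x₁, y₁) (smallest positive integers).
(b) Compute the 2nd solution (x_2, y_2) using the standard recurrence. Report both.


Step 1: Find the fundamental solution (x₁, y₁) of x² - 35y² = 1.
  Expand √35 as a continued fraction. a₀ = ⌊√35⌋ = 5; iterate m_{k+1} = d_k·a_k − m_k, d_{k+1} = (35 − m_{k+1}²)/d_k, a_{k+1} = ⌊(a₀ + m_{k+1})/d_{k+1}⌋ (starting m₀ = 0, d₀ = 1), with convergents p_k = a_k·p_{k-1} + p_{k-2}, q_k = a_k·q_{k-1} + q_{k-2} (p₋₁ = 1, q₋₁ = 0):
  k = 0: a₀ = 5; p₀/q₀ = 5/1; p₀² − 35·q₀² = 25 − 35 = -10.
  k = 1: m = 5, d = 10, a = ⌊(5 + 5)/10⌋ = 1; p/q = (1·5 + 1)/(1·1 + 0) = 6/1; p² − 35·q² = 36 − 35 = 1.
  The first convergent with p² − 35·q² = 1 gives the fundamental solution (x₁, y₁) = (6, 1).
Step 2: Apply the recurrence (x_{n+1}, y_{n+1}) = (x₁x_n + 35y₁y_n, x₁y_n + y₁x_n) repeatedly.
  From (x_1, y_1) = (6, 1): x_2 = 6·6 + 35·1·1 = 71; y_2 = 6·1 + 1·6 = 12.
Step 3: Verify x_2² - 35·y_2² = 5041 - 5040 = 1 (should be 1). ✓

(x_1, y_1) = (6, 1); (x_2, y_2) = (71, 12).


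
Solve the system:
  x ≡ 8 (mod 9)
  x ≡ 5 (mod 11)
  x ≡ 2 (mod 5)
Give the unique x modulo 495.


Moduli 9, 11, 5 are pairwise coprime; by CRT there is a unique solution modulo M = 9 · 11 · 5 = 495.
Solve pairwise, accumulating the modulus:
  Start with x ≡ 8 (mod 9).
  Combine with x ≡ 5 (mod 11): since gcd(9, 11) = 1, we get a unique residue mod 99.
    Write x = 8 + 9·t and substitute into x ≡ 5 (mod 11): 9·t ≡ 5 − 8 = -3 (mod 11).
    Reduce coefficients mod 11: 9·t ≡ 8 (mod 11).
    The inverse of 9 mod 11 is 5 (since 9·5 = 45 = 4·11 + 1), so t ≡ 5·8 = 40 ≡ 7 (mod 11).
    Then x = 8 + 9·7 = 71, valid modulo lcm(9, 11) = 99: x ≡ 71 (mod 99).
  Combine with x ≡ 2 (mod 5): since gcd(99, 5) = 1, we get a unique residue mod 495.
    Write x = 71 + 99·t and substitute into x ≡ 2 (mod 5): 99·t ≡ 2 − 71 = -69 (mod 5).
    Reduce coefficients mod 5: 4·t ≡ 1 (mod 5).
    The inverse of 4 mod 5 is 4 (since 4·4 = 16 = 3·5 + 1), so t ≡ 4·1 = 4 ≡ 4 (mod 5).
    Then x = 71 + 99·4 = 467, valid modulo lcm(99, 5) = 495: x ≡ 467 (mod 495).
Verify: 467 mod 9 = 8 ✓, 467 mod 11 = 5 ✓, 467 mod 5 = 2 ✓.

x ≡ 467 (mod 495).


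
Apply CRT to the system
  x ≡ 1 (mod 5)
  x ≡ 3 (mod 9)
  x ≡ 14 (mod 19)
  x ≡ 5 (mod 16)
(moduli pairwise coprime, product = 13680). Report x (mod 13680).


Product of moduli M = 5 · 9 · 19 · 16 = 13680.
Merge one congruence at a time:
  Start: x ≡ 1 (mod 5).
  Combine with x ≡ 3 (mod 9); new modulus lcm = 45.
    Write x = 1 + 5·t and substitute into x ≡ 3 (mod 9): 5·t ≡ 3 − 1 = 2 (mod 9).
    The inverse of 5 mod 9 is 2 (since 5·2 = 10 = 1·9 + 1), so t ≡ 2·2 = 4 ≡ 4 (mod 9).
    Then x = 1 + 5·4 = 21, valid modulo lcm(5, 9) = 45: x ≡ 21 (mod 45).
  Combine with x ≡ 14 (mod 19); new modulus lcm = 855.
    Write x = 21 + 45·t and substitute into x ≡ 14 (mod 19): 45·t ≡ 14 − 21 = -7 (mod 19).
    Reduce coefficients mod 19: 7·t ≡ 12 (mod 19).
    The inverse of 7 mod 19 is 11 (since 7·11 = 77 = 4·19 + 1), so t ≡ 11·12 = 132 ≡ 18 (mod 19).
    Then x = 21 + 45·18 = 831, valid modulo lcm(45, 19) = 855: x ≡ 831 (mod 855).
  Combine with x ≡ 5 (mod 16); new modulus lcm = 13680.
    Write x = 831 + 855·t and substitute into x ≡ 5 (mod 16): 855·t ≡ 5 − 831 = -826 (mod 16).
    Reduce coefficients mod 16: 7·t ≡ 6 (mod 16).
    The inverse of 7 mod 16 is 7 (since 7·7 = 49 = 3·16 + 1), so t ≡ 7·6 = 42 ≡ 10 (mod 16).
    Then x = 831 + 855·10 = 9381, valid modulo lcm(855, 16) = 13680: x ≡ 9381 (mod 13680).
Verify against each original: 9381 mod 5 = 1, 9381 mod 9 = 3, 9381 mod 19 = 14, 9381 mod 16 = 5.

x ≡ 9381 (mod 13680).
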